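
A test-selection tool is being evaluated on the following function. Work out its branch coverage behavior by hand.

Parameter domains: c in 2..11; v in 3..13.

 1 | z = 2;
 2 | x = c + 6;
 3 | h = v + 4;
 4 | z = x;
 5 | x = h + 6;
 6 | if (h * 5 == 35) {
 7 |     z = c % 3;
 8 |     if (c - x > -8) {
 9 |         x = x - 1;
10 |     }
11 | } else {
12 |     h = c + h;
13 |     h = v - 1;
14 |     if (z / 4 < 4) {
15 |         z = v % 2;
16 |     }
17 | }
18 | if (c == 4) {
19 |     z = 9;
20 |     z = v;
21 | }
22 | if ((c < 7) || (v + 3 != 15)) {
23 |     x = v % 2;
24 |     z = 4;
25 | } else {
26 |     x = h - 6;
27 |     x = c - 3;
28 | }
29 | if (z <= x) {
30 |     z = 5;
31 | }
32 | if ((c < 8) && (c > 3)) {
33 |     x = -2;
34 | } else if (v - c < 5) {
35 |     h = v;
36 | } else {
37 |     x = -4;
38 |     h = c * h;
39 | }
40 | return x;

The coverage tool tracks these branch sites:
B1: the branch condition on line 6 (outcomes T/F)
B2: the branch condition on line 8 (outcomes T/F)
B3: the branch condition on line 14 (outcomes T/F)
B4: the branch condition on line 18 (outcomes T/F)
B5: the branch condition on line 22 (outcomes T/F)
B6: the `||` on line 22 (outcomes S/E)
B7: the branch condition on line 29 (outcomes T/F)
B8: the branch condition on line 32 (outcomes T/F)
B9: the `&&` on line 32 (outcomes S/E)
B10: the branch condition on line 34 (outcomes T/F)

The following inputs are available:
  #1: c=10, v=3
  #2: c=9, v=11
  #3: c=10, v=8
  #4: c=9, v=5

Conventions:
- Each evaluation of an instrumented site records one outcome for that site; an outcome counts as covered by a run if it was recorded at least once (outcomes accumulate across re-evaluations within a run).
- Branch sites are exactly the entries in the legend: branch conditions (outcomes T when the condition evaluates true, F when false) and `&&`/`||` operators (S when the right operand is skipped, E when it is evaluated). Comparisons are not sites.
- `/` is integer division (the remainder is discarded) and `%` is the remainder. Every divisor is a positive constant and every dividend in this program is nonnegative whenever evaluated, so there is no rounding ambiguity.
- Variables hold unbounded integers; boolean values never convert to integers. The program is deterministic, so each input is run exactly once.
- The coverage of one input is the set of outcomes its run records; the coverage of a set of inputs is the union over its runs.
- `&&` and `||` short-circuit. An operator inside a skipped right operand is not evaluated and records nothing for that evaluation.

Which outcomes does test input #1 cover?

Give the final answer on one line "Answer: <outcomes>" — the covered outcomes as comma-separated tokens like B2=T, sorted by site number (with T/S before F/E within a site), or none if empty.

Event log for input #1 (c=10, v=3):
  B1->T, B2->T, B4->F, B6->E, B5->T, B7->F, B9->S, B8->F, B10->T
distinct outcomes covered: B1=T, B2=T, B4=F, B5=T, B6=E, B7=F, B8=F, B9=S, B10=T

Answer: B1=T, B2=T, B4=F, B5=T, B6=E, B7=F, B8=F, B9=S, B10=T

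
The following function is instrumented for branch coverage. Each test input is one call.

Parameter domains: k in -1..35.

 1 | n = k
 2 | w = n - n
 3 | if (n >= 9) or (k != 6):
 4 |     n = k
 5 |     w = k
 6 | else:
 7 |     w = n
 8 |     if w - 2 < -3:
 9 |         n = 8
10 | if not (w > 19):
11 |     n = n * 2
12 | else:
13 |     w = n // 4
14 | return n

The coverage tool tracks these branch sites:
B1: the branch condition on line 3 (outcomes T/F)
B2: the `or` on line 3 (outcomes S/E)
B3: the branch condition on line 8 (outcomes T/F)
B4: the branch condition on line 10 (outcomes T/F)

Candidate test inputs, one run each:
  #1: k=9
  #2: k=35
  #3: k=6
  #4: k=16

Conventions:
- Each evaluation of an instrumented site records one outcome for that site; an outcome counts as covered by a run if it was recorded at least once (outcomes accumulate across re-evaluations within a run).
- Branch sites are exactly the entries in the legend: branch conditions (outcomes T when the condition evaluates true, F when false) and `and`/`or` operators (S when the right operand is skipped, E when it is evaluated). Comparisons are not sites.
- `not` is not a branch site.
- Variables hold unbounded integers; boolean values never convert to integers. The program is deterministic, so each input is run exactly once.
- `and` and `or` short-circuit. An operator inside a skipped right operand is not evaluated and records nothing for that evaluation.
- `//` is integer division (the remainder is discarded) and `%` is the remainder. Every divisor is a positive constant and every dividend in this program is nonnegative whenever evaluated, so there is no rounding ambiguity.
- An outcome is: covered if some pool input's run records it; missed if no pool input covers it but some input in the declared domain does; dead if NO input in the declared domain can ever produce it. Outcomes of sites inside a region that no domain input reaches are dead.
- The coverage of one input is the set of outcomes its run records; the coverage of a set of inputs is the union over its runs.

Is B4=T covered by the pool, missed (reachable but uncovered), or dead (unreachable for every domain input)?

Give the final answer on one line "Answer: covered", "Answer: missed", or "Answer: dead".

B4=T is recorded by pool input(s) 1, 3, 4 -> covered

Answer: covered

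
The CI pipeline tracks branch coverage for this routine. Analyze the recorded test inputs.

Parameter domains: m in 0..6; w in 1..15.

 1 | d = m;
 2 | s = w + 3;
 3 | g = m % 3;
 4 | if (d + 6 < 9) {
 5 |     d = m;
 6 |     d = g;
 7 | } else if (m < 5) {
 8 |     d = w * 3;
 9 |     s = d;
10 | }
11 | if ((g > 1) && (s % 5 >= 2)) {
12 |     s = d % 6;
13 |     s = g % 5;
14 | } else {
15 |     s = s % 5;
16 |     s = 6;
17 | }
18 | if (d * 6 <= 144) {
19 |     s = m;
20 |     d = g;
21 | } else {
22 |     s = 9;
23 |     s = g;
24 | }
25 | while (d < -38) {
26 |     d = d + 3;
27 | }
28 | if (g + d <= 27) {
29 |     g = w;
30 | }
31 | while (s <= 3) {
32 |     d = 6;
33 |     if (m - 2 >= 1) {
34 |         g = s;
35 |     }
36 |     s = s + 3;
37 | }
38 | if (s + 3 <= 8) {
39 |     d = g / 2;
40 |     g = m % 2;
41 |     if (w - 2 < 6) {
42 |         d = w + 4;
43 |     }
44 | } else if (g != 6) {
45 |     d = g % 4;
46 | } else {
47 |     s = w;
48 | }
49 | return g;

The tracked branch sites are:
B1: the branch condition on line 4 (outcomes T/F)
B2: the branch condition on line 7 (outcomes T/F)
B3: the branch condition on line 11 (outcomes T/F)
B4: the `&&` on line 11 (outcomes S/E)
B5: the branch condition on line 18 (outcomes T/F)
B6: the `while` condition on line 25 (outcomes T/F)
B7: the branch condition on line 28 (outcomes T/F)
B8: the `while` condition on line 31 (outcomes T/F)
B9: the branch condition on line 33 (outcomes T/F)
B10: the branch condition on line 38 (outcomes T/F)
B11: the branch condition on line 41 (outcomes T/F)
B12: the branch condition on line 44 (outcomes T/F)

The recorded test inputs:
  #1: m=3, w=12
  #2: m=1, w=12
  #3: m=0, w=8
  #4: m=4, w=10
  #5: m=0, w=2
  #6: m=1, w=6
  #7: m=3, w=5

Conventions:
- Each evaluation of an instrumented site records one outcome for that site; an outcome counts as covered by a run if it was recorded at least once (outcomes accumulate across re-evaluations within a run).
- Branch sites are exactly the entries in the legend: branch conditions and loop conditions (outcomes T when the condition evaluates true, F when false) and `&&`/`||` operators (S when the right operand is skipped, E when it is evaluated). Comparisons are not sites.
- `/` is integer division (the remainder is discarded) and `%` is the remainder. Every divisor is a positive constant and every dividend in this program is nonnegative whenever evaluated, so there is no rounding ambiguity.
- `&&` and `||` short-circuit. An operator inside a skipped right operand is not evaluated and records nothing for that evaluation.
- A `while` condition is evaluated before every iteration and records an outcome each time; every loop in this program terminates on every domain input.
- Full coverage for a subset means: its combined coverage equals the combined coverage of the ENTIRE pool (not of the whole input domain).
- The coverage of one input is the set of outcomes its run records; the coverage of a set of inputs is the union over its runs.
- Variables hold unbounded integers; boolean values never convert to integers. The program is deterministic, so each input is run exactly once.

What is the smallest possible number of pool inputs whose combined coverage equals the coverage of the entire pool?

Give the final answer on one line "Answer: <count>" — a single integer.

input #1, m=3, w=12: events B1->F, B2->T, B4->S, B3->F, B5->F, B6->F, B7->F, B8->T, B9->T, B8->T, B9->T, B8->F, B10->F, B12->T; outcomes B1=F, B2=T, B3=F, B4=S, B5=F, B6=F, B7=F, B8=T, B8=F, B9=T, B10=F, B12=T
input #2, m=1, w=12: events B1->T, B4->S, B3->F, B5->T, B6->F, B7->T, B8->T, B9->F, B8->F, B10->T, B11->F; outcomes B1=T, B3=F, B4=S, B5=T, B6=F, B7=T, B8=T, B8=F, B9=F, B10=T, B11=F
input #3, m=0, w=8: events B1->T, B4->S, B3->F, B5->T, B6->F, B7->T, B8->T, B9->F, B8->T, B9->F, B8->F, B10->F, B12->T; outcomes B1=T, B3=F, B4=S, B5=T, B6=F, B7=T, B8=T, B8=F, B9=F, B10=F, B12=T
input #4, m=4, w=10: events B1->F, B2->T, B4->S, B3->F, B5->F, B6->F, B7->F, B8->T, B9->T, B8->F, B10->T, B11->F; outcomes B1=F, B2=T, B3=F, B4=S, B5=F, B6=F, B7=F, B8=T, B8=F, B9=T, B10=T, B11=F
input #5, m=0, w=2: events B1->T, B4->S, B3->F, B5->T, B6->F, B7->T, B8->T, B9->F, B8->T, B9->F, B8->F, B10->F, B12->T; outcomes B1=T, B3=F, B4=S, B5=T, B6=F, B7=T, B8=T, B8=F, B9=F, B10=F, B12=T
input #6, m=1, w=6: events B1->T, B4->S, B3->F, B5->T, B6->F, B7->T, B8->T, B9->F, B8->F, B10->T, B11->T; outcomes B1=T, B3=F, B4=S, B5=T, B6=F, B7=T, B8=T, B8=F, B9=F, B10=T, B11=T
input #7, m=3, w=5: events B1->F, B2->T, B4->S, B3->F, B5->T, B6->F, B7->T, B8->T, B9->T, B8->F, B10->F, B12->T; outcomes B1=F, B2=T, B3=F, B4=S, B5=T, B6=F, B7=T, B8=T, B8=F, B9=T, B10=F, B12=T
together the pool reaches 19 outcomes: B1=T, B1=F, B2=T, B3=F, B4=S, B5=T, B5=F, B6=F, B7=T, B7=F, B8=T, B8=F, B9=T, B9=F, B10=T, B10=F, B11=T, B11=F, B12=T
no size-1 subset reaches all 19 outcomes (best union: 12/19)
no size-2 subset reaches all 19 outcomes (best union: 18/19)
at size 3, {1, 2, 6} reaches all 19 outcomes; every lexicographically earlier size-3 subset fails

Answer: 3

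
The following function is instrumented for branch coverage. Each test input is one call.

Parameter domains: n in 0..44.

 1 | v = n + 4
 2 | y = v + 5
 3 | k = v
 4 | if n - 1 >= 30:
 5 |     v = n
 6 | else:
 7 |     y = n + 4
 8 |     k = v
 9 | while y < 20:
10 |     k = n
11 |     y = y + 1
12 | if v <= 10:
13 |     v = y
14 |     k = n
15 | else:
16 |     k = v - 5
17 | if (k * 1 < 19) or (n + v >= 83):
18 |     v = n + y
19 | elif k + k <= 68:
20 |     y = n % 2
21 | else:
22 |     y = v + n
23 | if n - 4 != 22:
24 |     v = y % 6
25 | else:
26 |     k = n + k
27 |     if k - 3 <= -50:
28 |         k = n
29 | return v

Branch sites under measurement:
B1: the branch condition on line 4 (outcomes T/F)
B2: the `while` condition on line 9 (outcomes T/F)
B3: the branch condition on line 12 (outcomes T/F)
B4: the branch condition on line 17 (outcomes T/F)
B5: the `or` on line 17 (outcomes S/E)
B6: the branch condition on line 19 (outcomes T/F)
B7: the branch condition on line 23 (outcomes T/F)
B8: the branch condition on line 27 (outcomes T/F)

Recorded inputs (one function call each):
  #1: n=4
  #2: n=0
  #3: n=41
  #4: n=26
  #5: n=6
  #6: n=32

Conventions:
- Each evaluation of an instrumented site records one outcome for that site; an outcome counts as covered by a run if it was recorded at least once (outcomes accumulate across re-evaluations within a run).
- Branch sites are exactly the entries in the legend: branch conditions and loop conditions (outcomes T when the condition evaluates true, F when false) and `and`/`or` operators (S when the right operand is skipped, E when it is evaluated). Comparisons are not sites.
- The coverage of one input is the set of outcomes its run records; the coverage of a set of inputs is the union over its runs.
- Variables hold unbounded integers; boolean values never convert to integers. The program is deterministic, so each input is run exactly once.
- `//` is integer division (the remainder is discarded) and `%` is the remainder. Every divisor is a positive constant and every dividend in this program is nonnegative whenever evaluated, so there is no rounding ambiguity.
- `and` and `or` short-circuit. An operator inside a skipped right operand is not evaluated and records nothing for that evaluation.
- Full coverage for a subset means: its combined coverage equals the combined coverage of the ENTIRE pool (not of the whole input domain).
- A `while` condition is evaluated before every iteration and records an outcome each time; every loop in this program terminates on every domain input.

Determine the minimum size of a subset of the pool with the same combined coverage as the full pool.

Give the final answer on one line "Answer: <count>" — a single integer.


test 1 (n=4) hits B1=F, B2=T, B2=F, B3=T, B4=T, B5=S, B7=T
test 2 (n=0) hits B1=F, B2=T, B2=F, B3=T, B4=T, B5=S, B7=T
test 3 (n=41) hits B1=T, B2=F, B3=F, B4=F, B5=E, B6=F, B7=T
test 4 (n=26) hits B1=F, B2=F, B3=F, B4=F, B5=E, B6=T, B7=F, B8=F
test 5 (n=6) hits B1=F, B2=T, B2=F, B3=T, B4=T, B5=S, B7=T
test 6 (n=32) hits B1=T, B2=F, B3=F, B4=F, B5=E, B6=T, B7=T
pool-wide coverage (15 outcomes): B1=T, B1=F, B2=T, B2=F, B3=T, B3=F, B4=T, B4=F, B5=S, B5=E, B6=T, B6=F, B7=T, B7=F, B8=F
no size-1 subset reaches all 15 outcomes (best union: 8/15)
no size-2 subset reaches all 15 outcomes (best union: 13/15)
the canonical winner is {1, 3, 4}: size 3, full 15-outcome coverage, earliest index list among size-3 covers
Answer: 3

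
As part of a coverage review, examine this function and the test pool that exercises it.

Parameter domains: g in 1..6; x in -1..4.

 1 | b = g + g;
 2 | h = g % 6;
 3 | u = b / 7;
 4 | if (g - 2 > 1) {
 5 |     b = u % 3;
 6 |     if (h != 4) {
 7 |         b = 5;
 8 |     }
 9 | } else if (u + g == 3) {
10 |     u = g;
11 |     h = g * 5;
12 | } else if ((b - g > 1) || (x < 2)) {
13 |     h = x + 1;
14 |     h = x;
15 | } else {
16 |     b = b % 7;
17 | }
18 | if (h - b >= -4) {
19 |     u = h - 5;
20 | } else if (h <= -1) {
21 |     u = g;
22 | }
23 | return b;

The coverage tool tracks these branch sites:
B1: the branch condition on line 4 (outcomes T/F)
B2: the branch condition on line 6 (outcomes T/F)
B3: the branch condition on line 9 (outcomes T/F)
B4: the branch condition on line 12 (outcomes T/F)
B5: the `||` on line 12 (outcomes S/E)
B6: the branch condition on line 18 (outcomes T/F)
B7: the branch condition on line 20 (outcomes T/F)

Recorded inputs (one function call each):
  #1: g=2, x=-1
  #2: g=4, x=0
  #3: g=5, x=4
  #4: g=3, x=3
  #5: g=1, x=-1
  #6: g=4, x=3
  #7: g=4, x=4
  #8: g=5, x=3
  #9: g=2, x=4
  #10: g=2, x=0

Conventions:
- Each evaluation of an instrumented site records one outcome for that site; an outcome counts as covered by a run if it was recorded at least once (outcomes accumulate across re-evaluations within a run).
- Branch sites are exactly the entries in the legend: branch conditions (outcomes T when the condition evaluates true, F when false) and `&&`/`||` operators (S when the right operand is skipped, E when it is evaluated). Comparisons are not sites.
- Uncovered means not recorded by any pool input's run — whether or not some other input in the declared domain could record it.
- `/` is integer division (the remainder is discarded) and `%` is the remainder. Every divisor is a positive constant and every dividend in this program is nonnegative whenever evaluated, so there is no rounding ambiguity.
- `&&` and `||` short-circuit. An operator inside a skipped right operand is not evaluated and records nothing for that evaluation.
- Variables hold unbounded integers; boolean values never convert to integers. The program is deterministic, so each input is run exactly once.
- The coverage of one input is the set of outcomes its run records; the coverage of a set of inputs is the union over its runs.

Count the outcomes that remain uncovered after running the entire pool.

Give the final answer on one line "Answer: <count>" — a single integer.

input #1, g=2, x=-1: outcomes B1=F, B3=F, B4=T, B5=S, B6=F, B7=T
input #2, g=4, x=0: outcomes B1=T, B2=F, B6=T
input #3, g=5, x=4: outcomes B1=T, B2=T, B6=T
input #4, g=3, x=3: outcomes B1=F, B3=T, B6=T
input #5, g=1, x=-1: outcomes B1=F, B3=F, B4=T, B5=E, B6=T
input #6, g=4, x=3: outcomes B1=T, B2=F, B6=T
input #7, g=4, x=4: outcomes B1=T, B2=F, B6=T
input #8, g=5, x=3: outcomes B1=T, B2=T, B6=T
input #9, g=2, x=4: outcomes B1=F, B3=F, B4=T, B5=S, B6=T
input #10, g=2, x=0: outcomes B1=F, B3=F, B4=T, B5=S, B6=T
union over the pool: B1=T, B1=F, B2=T, B2=F, B3=T, B3=F, B4=T, B5=S, B5=E, B6=T, B6=F, B7=T
uncovered (2 of 14): B4=F, B7=F

Answer: 2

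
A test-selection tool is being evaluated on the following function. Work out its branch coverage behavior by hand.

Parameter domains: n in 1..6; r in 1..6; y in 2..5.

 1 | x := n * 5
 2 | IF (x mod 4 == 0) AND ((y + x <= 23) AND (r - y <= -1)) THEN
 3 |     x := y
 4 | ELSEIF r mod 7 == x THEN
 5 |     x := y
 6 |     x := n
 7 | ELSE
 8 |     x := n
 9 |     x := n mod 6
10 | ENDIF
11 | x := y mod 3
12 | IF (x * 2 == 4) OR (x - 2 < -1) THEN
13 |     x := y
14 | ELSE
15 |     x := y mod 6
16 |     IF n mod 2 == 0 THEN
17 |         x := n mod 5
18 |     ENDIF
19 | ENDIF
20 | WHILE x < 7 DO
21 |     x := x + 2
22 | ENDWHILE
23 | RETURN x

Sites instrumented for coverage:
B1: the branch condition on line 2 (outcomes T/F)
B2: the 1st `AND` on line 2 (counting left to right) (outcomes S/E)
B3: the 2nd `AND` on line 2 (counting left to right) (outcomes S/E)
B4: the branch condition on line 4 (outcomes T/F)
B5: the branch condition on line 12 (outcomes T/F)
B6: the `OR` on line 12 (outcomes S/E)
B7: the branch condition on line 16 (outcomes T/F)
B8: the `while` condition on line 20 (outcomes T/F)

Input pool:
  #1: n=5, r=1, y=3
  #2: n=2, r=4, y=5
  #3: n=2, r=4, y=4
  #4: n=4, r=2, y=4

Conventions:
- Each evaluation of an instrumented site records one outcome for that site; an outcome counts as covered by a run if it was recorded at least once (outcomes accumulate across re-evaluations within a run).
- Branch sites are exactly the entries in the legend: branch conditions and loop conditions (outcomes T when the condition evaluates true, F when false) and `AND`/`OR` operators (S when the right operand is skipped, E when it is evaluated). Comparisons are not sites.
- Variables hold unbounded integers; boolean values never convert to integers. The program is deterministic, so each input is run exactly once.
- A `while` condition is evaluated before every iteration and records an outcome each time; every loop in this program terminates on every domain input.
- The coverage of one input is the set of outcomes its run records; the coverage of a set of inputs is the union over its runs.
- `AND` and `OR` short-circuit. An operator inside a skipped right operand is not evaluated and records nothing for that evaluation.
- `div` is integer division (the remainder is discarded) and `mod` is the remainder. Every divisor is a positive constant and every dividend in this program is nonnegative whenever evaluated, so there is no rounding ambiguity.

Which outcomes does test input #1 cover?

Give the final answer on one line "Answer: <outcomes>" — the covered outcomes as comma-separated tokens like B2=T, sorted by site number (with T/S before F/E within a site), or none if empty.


Running input #1 (n=5, r=1, y=3), event by event:
  B2->S, B1->F, B4->F, B6->E, B5->T, B8->T, B8->T, B8->F
deduplicating events, the covered set is: B1=F, B2=S, B4=F, B5=T, B6=E, B8=T, B8=F
Answer: B1=F, B2=S, B4=F, B5=T, B6=E, B8=T, B8=F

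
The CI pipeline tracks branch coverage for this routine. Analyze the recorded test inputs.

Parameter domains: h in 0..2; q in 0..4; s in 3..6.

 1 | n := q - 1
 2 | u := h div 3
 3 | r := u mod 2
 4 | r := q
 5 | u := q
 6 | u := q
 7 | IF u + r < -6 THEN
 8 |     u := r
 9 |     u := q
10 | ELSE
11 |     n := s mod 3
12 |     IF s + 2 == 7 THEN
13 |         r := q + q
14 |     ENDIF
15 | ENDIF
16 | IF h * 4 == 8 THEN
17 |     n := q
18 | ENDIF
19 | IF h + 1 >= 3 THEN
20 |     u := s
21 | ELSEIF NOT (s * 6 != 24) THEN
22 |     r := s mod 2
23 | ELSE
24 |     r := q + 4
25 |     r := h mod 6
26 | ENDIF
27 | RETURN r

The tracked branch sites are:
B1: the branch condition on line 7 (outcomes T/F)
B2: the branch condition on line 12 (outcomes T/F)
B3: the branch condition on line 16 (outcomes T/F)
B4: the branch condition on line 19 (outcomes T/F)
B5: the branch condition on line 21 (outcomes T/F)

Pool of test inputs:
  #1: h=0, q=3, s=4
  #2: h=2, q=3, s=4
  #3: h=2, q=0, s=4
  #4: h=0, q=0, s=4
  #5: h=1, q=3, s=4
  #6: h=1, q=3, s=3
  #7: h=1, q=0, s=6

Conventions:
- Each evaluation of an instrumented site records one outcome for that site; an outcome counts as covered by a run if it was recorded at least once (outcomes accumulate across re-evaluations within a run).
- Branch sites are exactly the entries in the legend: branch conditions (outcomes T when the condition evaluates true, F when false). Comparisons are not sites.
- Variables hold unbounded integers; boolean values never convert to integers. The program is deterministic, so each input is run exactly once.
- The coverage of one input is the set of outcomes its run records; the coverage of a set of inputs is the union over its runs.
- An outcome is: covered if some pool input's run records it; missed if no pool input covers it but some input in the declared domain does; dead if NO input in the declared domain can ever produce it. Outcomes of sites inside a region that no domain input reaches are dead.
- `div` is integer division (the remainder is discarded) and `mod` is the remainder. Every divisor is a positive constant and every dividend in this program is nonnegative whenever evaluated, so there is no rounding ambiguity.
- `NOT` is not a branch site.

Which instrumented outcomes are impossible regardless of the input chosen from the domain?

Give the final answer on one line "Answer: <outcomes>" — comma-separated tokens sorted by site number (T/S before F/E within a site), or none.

running all 60 domain inputs and tallying outcomes:
  B1=T: no domain input ever produces it -> dead
  reachable outcomes have witnesses, e.g. B1=F (e.g. h=0, q=0, s=3), B2=T (e.g. h=0, q=0, s=5), B2=F (e.g. h=0, q=0, s=3), B3=T (e.g. h=2, q=0, s=3)

Answer: B1=T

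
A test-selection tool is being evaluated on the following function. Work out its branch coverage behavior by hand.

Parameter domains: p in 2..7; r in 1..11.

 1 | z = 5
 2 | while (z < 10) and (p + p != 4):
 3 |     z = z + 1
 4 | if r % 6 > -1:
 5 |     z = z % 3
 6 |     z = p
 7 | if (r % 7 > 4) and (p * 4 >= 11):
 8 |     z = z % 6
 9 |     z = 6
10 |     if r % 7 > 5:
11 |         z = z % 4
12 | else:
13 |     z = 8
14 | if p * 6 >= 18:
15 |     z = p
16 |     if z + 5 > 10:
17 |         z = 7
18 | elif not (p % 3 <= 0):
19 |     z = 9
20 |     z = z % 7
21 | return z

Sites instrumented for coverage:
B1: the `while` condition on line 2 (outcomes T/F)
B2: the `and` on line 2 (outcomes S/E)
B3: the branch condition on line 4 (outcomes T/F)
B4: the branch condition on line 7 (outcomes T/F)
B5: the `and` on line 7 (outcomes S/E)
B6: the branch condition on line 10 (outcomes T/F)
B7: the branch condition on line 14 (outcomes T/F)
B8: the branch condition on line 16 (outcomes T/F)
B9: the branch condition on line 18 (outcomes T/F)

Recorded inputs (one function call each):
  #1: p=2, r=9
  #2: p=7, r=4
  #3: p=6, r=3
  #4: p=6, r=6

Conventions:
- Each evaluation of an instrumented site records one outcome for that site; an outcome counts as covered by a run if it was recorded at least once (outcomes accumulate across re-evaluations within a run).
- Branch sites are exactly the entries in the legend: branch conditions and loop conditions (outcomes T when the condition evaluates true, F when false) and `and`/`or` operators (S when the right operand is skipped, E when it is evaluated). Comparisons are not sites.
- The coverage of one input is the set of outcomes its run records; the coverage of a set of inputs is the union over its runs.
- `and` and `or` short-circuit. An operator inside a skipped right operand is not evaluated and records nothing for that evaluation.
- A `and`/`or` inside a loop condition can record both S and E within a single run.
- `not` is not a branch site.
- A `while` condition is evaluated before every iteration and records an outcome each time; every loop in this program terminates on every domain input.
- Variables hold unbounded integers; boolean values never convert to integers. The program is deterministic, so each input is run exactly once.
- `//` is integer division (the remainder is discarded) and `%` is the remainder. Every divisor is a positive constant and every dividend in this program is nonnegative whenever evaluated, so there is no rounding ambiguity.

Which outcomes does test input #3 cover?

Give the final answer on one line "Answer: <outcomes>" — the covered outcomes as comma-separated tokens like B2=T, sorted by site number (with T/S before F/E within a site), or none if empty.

Tracing the run of input #3 (p=6, r=3):
  B2->E, B1->T, B2->E, B1->T, B2->E, B1->T, B2->E, B1->T, B2->E, B1->T
  B2->S, B1->F, B3->T, B5->S, B4->F, B7->T, B8->T
collecting distinct outcomes: B1=T, B1=F, B2=S, B2=E, B3=T, B4=F, B5=S, B7=T, B8=T

Answer: B1=T, B1=F, B2=S, B2=E, B3=T, B4=F, B5=S, B7=T, B8=T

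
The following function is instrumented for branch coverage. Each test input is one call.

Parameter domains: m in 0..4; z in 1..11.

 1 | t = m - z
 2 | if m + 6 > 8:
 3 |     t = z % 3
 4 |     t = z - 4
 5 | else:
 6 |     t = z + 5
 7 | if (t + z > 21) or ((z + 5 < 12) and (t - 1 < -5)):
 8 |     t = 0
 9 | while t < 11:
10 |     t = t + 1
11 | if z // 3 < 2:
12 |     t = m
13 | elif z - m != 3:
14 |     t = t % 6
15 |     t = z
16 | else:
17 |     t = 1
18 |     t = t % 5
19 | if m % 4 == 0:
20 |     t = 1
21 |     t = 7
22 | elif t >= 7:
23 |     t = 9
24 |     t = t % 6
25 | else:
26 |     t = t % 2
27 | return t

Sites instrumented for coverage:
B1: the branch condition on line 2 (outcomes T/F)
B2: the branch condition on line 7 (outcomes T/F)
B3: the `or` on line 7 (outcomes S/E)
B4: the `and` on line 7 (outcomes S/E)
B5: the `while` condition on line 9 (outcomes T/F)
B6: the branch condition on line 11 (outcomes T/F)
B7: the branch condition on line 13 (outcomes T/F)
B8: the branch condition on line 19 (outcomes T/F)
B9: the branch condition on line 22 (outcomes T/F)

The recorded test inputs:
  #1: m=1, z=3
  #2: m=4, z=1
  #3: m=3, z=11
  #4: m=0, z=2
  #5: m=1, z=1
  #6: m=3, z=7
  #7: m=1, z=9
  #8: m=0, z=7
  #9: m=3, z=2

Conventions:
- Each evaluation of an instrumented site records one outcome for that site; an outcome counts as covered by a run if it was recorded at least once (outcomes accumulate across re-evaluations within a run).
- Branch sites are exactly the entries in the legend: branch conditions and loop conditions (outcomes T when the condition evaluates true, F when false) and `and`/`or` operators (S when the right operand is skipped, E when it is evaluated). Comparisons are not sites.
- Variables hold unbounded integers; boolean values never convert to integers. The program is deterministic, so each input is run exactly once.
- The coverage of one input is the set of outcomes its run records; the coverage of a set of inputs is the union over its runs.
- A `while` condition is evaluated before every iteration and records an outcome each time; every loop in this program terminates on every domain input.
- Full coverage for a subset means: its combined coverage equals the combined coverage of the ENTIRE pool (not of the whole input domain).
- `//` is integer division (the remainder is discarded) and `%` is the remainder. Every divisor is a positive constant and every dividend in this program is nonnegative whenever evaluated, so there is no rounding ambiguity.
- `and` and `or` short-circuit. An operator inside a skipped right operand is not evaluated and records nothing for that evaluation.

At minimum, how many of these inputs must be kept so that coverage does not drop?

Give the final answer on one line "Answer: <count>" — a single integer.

input #1, m=1, z=3: outcomes B1=F, B2=F, B3=E, B4=E, B5=T, B5=F, B6=T, B8=F, B9=F
input #2, m=4, z=1: outcomes B1=T, B2=F, B3=E, B4=E, B5=T, B5=F, B6=T, B8=T
input #3, m=3, z=11: outcomes B1=T, B2=F, B3=E, B4=S, B5=T, B5=F, B6=F, B7=T, B8=F, B9=T
input #4, m=0, z=2: outcomes B1=F, B2=F, B3=E, B4=E, B5=T, B5=F, B6=T, B8=T
input #5, m=1, z=1: outcomes B1=F, B2=F, B3=E, B4=E, B5=T, B5=F, B6=T, B8=F, B9=F
input #6, m=3, z=7: outcomes B1=T, B2=F, B3=E, B4=S, B5=T, B5=F, B6=F, B7=T, B8=F, B9=T
input #7, m=1, z=9: outcomes B1=F, B2=T, B3=S, B5=T, B5=F, B6=F, B7=T, B8=F, B9=T
input #8, m=0, z=7: outcomes B1=F, B2=F, B3=E, B4=S, B5=F, B6=F, B7=T, B8=T
input #9, m=3, z=2: outcomes B1=T, B2=F, B3=E, B4=E, B5=T, B5=F, B6=T, B8=F, B9=F
together the pool reaches 17 outcomes: B1=T, B1=F, B2=T, B2=F, B3=S, B3=E, B4=S, B4=E, B5=T, B5=F, B6=T, B6=F, B7=T, B8=T, B8=F, B9=T, B9=F
size 1 is not enough: best union over all size-1 subsets is 10/17
size 2 is not enough: best union over all size-2 subsets is 15/17
inputs {7, 8, 9} (size 3) cover everything; no size-3 subset with a lexicographically smaller index list covers all 17

Answer: 3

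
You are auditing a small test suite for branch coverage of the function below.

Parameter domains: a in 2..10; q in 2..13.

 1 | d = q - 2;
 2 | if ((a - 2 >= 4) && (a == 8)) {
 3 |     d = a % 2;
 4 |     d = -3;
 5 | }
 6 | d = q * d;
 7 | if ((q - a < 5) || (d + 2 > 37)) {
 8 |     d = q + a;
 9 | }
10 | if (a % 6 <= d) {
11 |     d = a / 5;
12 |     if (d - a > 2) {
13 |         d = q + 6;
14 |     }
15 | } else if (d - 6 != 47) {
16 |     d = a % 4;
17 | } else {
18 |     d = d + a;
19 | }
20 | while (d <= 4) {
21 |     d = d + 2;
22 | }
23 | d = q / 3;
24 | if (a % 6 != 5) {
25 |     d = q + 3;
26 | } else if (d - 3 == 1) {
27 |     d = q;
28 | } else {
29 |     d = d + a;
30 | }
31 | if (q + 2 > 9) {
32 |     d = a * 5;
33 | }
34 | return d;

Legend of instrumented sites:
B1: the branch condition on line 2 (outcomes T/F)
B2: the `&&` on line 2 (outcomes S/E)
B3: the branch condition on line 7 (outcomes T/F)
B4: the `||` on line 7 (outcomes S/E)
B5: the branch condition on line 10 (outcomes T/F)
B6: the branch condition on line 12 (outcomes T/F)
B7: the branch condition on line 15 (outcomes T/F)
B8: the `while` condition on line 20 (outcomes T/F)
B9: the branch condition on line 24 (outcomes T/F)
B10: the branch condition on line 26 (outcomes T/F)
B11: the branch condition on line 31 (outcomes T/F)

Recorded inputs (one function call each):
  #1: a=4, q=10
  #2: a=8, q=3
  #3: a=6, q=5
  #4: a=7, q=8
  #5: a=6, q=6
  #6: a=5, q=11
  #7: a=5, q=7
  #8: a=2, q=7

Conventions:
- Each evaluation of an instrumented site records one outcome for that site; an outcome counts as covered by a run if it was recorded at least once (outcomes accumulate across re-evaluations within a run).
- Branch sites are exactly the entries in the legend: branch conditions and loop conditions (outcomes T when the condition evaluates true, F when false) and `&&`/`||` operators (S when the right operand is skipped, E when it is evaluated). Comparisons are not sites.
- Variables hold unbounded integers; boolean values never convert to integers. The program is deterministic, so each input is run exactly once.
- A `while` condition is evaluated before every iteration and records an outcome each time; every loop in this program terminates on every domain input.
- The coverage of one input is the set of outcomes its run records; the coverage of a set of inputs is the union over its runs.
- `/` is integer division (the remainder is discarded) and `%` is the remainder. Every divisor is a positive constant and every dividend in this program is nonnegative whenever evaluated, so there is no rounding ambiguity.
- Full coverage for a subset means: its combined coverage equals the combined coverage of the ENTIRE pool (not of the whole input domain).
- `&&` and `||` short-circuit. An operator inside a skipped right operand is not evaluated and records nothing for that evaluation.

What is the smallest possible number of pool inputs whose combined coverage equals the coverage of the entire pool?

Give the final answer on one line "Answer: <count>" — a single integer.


input #1 (a=4, q=10): events B2->S, B1->F, B4->E, B3->T, B5->T, B6->F, B8->T, B8->T, B8->T, B8->F, B9->T, B11->T; covers B1=F, B2=S, B3=T, B4=E, B5=T, B6=F, B8=T, B8=F, B9=T, B11=T
input #2 (a=8, q=3): events B2->E, B1->T, B4->S, B3->T, B5->T, B6->F, B8->T, B8->T, B8->F, B9->T, B11->F; covers B1=T, B2=E, B3=T, B4=S, B5=T, B6=F, B8=T, B8=F, B9=T, B11=F
input #3 (a=6, q=5): events B2->E, B1->F, B4->S, B3->T, B5->T, B6->F, B8->T, B8->T, B8->F, B9->T, B11->F; covers B1=F, B2=E, B3=T, B4=S, B5=T, B6=F, B8=T, B8=F, B9=T, B11=F
input #4 (a=7, q=8): events B2->E, B1->F, B4->S, B3->T, B5->T, B6->F, B8->T, B8->T, B8->F, B9->T, B11->T; covers B1=F, B2=E, B3=T, B4=S, B5=T, B6=F, B8=T, B8=F, B9=T, B11=T
input #5 (a=6, q=6): events B2->E, B1->F, B4->S, B3->T, B5->T, B6->F, B8->T, B8->T, B8->F, B9->T, B11->F; covers B1=F, B2=E, B3=T, B4=S, B5=T, B6=F, B8=T, B8=F, B9=T, B11=F
input #6 (a=5, q=11): events B2->S, B1->F, B4->E, B3->T, B5->T, B6->F, B8->T, B8->T, B8->F, B9->F, B10->F, B11->T; covers B1=F, B2=S, B3=T, B4=E, B5=T, B6=F, B8=T, B8=F, B9=F, B10=F, B11=T
input #7 (a=5, q=7): events B2->S, B1->F, B4->S, B3->T, B5->T, B6->F, B8->T, B8->T, B8->F, B9->F, B10->F, B11->F; covers B1=F, B2=S, B3=T, B4=S, B5=T, B6=F, B8=T, B8=F, B9=F, B10=F, B11=F
input #8 (a=2, q=7): events B2->S, B1->F, B4->E, B3->F, B5->T, B6->F, B8->T, B8->T, B8->T, B8->F, B9->T, B11->F; covers B1=F, B2=S, B3=F, B4=E, B5=T, B6=F, B8=T, B8=F, B9=T, B11=F
pool-wide coverage (17 outcomes): B1=T, B1=F, B2=S, B2=E, B3=T, B3=F, B4=S, B4=E, B5=T, B6=F, B8=T, B8=F, B9=T, B9=F, B10=F, B11=T, B11=F
size 1 is not enough: best union over all size-1 subsets is 11/17
size 2 is not enough: best union over all size-2 subsets is 16/17
size 3: inputs {2, 6, 8} cover all 17 outcomes, and no lexicographically smaller subset of this size does
Answer: 3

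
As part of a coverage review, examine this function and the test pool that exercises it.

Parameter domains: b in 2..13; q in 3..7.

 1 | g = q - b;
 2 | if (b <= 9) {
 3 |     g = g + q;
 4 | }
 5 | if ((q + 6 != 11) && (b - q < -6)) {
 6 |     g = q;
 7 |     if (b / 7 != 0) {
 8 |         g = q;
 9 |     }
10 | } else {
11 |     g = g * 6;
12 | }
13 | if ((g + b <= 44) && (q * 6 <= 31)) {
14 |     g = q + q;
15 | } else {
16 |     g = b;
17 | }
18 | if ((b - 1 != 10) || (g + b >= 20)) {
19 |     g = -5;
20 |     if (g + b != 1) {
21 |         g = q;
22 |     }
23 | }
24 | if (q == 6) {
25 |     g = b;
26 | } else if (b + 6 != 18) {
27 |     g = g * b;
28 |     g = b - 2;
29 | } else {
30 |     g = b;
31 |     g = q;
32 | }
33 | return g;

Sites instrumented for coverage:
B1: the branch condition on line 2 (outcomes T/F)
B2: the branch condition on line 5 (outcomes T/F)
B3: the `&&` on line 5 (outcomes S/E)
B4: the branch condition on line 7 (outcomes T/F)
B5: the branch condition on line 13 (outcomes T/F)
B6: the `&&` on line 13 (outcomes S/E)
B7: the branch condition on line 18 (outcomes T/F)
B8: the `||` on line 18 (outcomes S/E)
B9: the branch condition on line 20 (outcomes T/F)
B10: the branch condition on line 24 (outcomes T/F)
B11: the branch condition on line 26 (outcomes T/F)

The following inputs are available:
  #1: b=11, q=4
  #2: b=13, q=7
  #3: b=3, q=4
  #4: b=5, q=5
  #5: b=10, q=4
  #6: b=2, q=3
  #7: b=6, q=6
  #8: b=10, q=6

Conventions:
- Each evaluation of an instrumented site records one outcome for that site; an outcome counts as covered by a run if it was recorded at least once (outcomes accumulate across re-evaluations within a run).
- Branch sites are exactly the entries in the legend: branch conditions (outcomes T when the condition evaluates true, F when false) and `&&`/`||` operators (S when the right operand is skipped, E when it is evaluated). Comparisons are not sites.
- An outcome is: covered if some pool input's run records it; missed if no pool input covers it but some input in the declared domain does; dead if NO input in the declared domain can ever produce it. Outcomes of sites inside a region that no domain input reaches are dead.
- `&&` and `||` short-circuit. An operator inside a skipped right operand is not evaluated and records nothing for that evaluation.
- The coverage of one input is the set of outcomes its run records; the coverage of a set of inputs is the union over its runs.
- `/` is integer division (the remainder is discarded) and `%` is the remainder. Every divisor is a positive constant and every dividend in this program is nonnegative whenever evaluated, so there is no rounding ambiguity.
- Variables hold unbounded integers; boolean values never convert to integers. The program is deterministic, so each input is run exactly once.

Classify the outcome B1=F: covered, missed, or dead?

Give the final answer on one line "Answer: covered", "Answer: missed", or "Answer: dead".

B1=F is recorded by pool input(s) 1, 2, 5, 8 -> covered

Answer: covered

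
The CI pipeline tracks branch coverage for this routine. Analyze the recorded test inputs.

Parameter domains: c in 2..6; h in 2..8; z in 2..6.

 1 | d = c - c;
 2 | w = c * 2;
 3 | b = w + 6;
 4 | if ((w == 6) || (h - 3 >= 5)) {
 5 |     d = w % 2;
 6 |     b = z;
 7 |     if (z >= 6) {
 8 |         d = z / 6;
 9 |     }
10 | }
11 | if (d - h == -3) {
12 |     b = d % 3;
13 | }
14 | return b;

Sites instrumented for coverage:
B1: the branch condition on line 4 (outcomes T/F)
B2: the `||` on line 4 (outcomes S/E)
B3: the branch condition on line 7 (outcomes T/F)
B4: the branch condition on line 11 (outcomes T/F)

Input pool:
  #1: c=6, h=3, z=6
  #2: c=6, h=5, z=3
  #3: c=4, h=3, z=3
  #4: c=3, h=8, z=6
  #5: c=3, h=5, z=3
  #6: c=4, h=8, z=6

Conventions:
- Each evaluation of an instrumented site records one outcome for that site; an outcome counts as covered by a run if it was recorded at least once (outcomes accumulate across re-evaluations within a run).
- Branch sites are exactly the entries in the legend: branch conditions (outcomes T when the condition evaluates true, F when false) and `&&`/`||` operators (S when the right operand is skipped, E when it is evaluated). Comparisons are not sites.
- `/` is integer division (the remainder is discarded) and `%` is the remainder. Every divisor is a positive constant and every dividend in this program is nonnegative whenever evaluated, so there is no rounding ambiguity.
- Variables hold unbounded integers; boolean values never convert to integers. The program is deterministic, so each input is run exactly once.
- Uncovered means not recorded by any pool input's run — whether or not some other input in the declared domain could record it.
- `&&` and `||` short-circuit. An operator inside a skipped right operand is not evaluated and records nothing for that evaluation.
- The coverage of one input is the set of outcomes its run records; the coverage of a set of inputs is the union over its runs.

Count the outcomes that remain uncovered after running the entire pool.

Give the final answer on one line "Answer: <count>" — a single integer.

run #1 (c=6, h=3, z=6) runs B2->E, B1->F, B4->T; records B1=F, B2=E, B4=T
run #2 (c=6, h=5, z=3) runs B2->E, B1->F, B4->F; records B1=F, B2=E, B4=F
run #3 (c=4, h=3, z=3) runs B2->E, B1->F, B4->T; records B1=F, B2=E, B4=T
run #4 (c=3, h=8, z=6) runs B2->S, B1->T, B3->T, B4->F; records B1=T, B2=S, B3=T, B4=F
run #5 (c=3, h=5, z=3) runs B2->S, B1->T, B3->F, B4->F; records B1=T, B2=S, B3=F, B4=F
run #6 (c=4, h=8, z=6) runs B2->E, B1->T, B3->T, B4->F; records B1=T, B2=E, B3=T, B4=F
union over the pool: B1=T, B1=F, B2=S, B2=E, B3=T, B3=F, B4=T, B4=F
uncovered (0 of 8): none

Answer: 0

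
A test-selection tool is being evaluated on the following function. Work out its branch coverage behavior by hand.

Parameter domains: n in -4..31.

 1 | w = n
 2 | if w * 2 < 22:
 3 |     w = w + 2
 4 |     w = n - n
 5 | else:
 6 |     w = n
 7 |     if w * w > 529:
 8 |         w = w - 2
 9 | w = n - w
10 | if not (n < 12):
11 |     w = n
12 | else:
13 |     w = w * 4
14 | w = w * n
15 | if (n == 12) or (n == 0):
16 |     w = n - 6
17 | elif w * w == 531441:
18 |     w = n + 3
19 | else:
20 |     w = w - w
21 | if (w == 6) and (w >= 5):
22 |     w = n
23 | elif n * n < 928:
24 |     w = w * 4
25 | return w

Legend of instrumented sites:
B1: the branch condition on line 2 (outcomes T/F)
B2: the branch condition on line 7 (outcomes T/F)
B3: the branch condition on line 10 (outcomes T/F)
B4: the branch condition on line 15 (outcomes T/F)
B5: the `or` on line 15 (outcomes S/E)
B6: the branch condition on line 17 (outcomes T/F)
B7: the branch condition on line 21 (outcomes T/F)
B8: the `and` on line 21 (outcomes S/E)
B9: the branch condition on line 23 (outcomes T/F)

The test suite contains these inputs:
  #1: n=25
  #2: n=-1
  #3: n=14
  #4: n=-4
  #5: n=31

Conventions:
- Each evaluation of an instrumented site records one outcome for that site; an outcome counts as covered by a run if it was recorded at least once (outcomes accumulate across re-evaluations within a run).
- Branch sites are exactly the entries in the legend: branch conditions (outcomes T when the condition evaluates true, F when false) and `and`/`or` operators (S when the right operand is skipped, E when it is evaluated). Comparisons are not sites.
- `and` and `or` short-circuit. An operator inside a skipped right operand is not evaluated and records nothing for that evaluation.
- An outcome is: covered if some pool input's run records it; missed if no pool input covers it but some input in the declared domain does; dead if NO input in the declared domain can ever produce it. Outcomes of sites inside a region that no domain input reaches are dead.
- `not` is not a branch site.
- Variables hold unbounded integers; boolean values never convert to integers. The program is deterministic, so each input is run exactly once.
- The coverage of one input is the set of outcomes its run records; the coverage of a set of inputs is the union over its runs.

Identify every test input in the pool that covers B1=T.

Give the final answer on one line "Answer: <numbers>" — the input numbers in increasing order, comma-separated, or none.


input #1 (n=25): does not produce B1=T
input #2 (n=-1): produces B1=T
input #3 (n=14): does not produce B1=T
input #4 (n=-4): produces B1=T
input #5 (n=31): does not produce B1=T
Answer: 2, 4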